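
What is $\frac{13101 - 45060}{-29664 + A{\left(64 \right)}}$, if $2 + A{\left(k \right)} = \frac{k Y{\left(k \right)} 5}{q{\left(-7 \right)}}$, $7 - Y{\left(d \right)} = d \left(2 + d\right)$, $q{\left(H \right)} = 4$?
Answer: $\frac{159}{1826} \approx 0.087076$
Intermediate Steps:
$Y{\left(d \right)} = 7 - d \left(2 + d\right)$
$A{\left(k \right)} = -2 + \frac{5 k \left(7 - k^{2} - 2 k\right)}{4}$ ($A{\left(k \right)} = -2 + \frac{k \left(7 - k^{2} - 2 k\right) 5}{4} = -2 + 5 k \left(7 - k^{2} - 2 k\right) \frac{1}{4} = -2 + \frac{5 k \left(7 - k^{2} - 2 k\right)}{4}$)
$\frac{13101 - 45060}{-29664 + A{\left(64 \right)}} = \frac{13101 - 45060}{-29664 - \left(2 + 80 \left(-7 + 64^{2} + 2 \cdot 64\right)\right)} = - \frac{31959}{-29664 - \left(2 + 80 \left(-7 + 4096 + 128\right)\right)} = - \frac{31959}{-29664 - \left(2 + 80 \cdot 4217\right)} = - \frac{31959}{-29664 - 337362} = - \frac{31959}{-367026} = \left(-31959\right) \left(- \frac{1}{367026}\right) = \frac{159}{1826}$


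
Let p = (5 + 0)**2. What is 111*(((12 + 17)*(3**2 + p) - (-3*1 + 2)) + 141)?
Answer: 125208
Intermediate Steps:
p = 25 (p = 5**2 = 25)
111*(((12 + 17)*(3**2 + p) - (-3*1 + 2)) + 141) = 111*(((12 + 17)*(3**2 + 25) - (-3*1 + 2)) + 141) = 111*((29*(9 + 25) - (-3 + 2)) + 141) = 111*((29*34 - 1*(-1)) + 141) = 111*((986 + 1) + 141) = 111*(987 + 141) = 111*1128 = 125208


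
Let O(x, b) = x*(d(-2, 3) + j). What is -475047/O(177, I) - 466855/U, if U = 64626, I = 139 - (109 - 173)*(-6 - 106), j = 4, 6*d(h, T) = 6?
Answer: -10371184699/19064670 ≈ -544.00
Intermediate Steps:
d(h, T) = 1 (d(h, T) = (⅙)*6 = 1)
I = -7029 (I = 139 - (-64)*(-112) = 139 - 1*7168 = 139 - 7168 = -7029)
O(x, b) = 5*x (O(x, b) = x*(1 + 4) = x*5 = 5*x)
-475047/O(177, I) - 466855/U = -475047/(5*177) - 466855/64626 = -475047/885 - 466855*1/64626 = -475047*1/885 - 466855/64626 = -158349/295 - 466855/64626 = -10371184699/19064670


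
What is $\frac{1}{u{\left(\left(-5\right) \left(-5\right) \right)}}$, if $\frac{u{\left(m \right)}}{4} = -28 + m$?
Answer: $- \frac{1}{12} \approx -0.083333$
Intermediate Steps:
$u{\left(m \right)} = -112 + 4 m$ ($u{\left(m \right)} = 4 \left(-28 + m\right) = -112 + 4 m$)
$\frac{1}{u{\left(\left(-5\right) \left(-5\right) \right)}} = \frac{1}{-112 + 4 \left(\left(-5\right) \left(-5\right)\right)} = \frac{1}{-112 + 4 \cdot 25} = \frac{1}{-112 + 100} = \frac{1}{-12} = - \frac{1}{12}$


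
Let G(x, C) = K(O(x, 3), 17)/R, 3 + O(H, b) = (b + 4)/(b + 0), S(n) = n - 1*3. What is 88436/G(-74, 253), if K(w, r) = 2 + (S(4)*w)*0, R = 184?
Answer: 8136112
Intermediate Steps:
S(n) = -3 + n (S(n) = n - 3 = -3 + n)
O(H, b) = -3 + (4 + b)/b (O(H, b) = -3 + (b + 4)/(b + 0) = -3 + (4 + b)/b)
K(w, r) = 2 (K(w, r) = 2 + ((-3 + 4)*w)*0 = 2 + (1*w)*0 = 2 + w*0 = 2 + 0 = 2)
G(x, C) = 1/92 (G(x, C) = 2/184 = 2*(1/184) = 1/92)
88436/G(-74, 253) = 88436/(1/92) = 88436*92 = 8136112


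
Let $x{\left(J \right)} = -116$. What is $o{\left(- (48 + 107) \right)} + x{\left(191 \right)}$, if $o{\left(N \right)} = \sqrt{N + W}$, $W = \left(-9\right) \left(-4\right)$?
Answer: $-116 + i \sqrt{119} \approx -116.0 + 10.909 i$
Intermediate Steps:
$W = 36$
$o{\left(N \right)} = \sqrt{36 + N}$ ($o{\left(N \right)} = \sqrt{N + 36} = \sqrt{36 + N}$)
$o{\left(- (48 + 107) \right)} + x{\left(191 \right)} = \sqrt{36 - \left(48 + 107\right)} - 116 = \sqrt{36 - 155} - 116 = \sqrt{-119} - 116 = i \sqrt{119} - 116 = -116 + i \sqrt{119}$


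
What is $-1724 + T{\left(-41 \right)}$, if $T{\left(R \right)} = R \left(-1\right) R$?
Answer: $-3405$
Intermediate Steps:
$T{\left(R \right)} = - R^{2}$ ($T{\left(R \right)} = - R R = - R^{2}$)
$-1724 + T{\left(-41 \right)} = -1724 - \left(-41\right)^{2} = -1724 - 1681 = -3405$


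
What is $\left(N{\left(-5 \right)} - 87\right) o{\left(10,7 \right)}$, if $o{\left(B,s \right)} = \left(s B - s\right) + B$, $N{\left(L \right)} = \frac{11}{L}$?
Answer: $- \frac{32558}{5} \approx -6511.6$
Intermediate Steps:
$o{\left(B,s \right)} = B - s + B s$ ($o{\left(B,s \right)} = \left(B s - s\right) + B = \left(- s + B s\right) + B = B - s + B s$)
$\left(N{\left(-5 \right)} - 87\right) o{\left(10,7 \right)} = \left(\frac{11}{-5} - 87\right) \left(10 - 7 + 10 \cdot 7\right) = \left(11 \left(- \frac{1}{5}\right) - 87\right) \left(10 - 7 + 70\right) = \left(- \frac{11}{5} - 87\right) 73 = \left(- \frac{446}{5}\right) 73 = - \frac{32558}{5}$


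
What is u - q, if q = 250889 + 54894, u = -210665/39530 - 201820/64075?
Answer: -30981382952549/101315390 ≈ -3.0579e+5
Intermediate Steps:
u = -859052179/101315390 (u = -210665*1/39530 - 201820*1/64075 = -42133/7906 - 40364/12815 = -859052179/101315390 ≈ -8.4790)
q = 305783
u - q = -859052179/101315390 - 1*305783 = -859052179/101315390 - 305783 = -30981382952549/101315390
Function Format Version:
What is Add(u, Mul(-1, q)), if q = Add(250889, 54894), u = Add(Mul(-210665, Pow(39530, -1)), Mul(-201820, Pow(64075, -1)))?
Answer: Rational(-30981382952549, 101315390) ≈ -3.0579e+5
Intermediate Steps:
u = Rational(-859052179, 101315390) (u = Add(Mul(-210665, Rational(1, 39530)), Mul(-201820, Rational(1, 64075))) = Add(Rational(-42133, 7906), Rational(-40364, 12815)) = Rational(-859052179, 101315390) ≈ -8.4790)
q = 305783
Add(u, Mul(-1, q)) = Add(Rational(-859052179, 101315390), Mul(-1, 305783)) = Add(Rational(-859052179, 101315390), -305783) = Rational(-30981382952549, 101315390)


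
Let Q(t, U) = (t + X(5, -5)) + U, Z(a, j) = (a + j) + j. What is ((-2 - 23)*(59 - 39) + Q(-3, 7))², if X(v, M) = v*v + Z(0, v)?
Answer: 212521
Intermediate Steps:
Z(a, j) = a + 2*j
X(v, M) = v² + 2*v (X(v, M) = v*v + (0 + 2*v) = v² + 2*v)
Q(t, U) = 35 + U + t (Q(t, U) = (t + 5*(2 + 5)) + U = (t + 5*7) + U = (t + 35) + U = (35 + t) + U = 35 + U + t)
((-2 - 23)*(59 - 39) + Q(-3, 7))² = ((-2 - 23)*(59 - 39) + (35 + 7 - 3))² = (-25*20 + 39)² = (-500 + 39)² = (-461)² = 212521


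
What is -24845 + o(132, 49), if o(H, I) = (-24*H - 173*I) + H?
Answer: -36358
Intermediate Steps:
o(H, I) = -173*I - 23*H (o(H, I) = (-173*I - 24*H) + H = -173*I - 23*H)
-24845 + o(132, 49) = -24845 + (-173*49 - 23*132) = -24845 + (-8477 - 3036) = -24845 - 11513 = -36358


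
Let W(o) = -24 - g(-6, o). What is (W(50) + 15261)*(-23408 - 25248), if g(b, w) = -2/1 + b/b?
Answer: -741420128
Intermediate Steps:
g(b, w) = -1 (g(b, w) = -2*1 + 1 = -2 + 1 = -1)
W(o) = -23 (W(o) = -24 - 1*(-1) = -24 + 1 = -23)
(W(50) + 15261)*(-23408 - 25248) = (-23 + 15261)*(-23408 - 25248) = 15238*(-48656) = -741420128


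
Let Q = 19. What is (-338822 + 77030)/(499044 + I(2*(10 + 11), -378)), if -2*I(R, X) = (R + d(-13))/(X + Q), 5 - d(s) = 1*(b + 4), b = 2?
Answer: -187966656/358313633 ≈ -0.52459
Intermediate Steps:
d(s) = -1 (d(s) = 5 - (2 + 4) = 5 - 6 = -1)
I(R, X) = -(-1 + R)/(2*(19 + X)) (I(R, X) = -(R - 1)/(2*(X + 19)) = -(-1 + R)/(2*(19 + X)))
(-338822 + 77030)/(499044 + I(2*(10 + 11), -378)) = (-338822 + 77030)/(499044 + (1 - 2*(10 + 11))/(2*(19 - 378))) = -261792/(499044 + (½)*(1 - 2*21)/(-359)) = -261792/(499044 + (½)*(-1/359)*(1 - 1*42)) = -261792/(499044 + (½)*(-1/359)*(1 - 42)) = -261792/(499044 + (½)*(-1/359)*(-41)) = -261792/(499044 + 41/718) = -261792/358313633/718 = -261792*718/358313633 = -187966656/358313633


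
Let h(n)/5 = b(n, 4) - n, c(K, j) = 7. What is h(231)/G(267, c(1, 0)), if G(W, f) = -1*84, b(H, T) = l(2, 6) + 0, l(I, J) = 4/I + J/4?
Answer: 325/24 ≈ 13.542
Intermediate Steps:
l(I, J) = 4/I + J/4 (l(I, J) = 4/I + J*(¼) = 4/I + J/4)
b(H, T) = 7/2 (b(H, T) = (4/2 + (¼)*6) + 0 = (4*(½) + 3/2) + 0 = (2 + 3/2) + 0 = 7/2 + 0 = 7/2)
G(W, f) = -84
h(n) = 35/2 - 5*n (h(n) = 5*(7/2 - n) = 35/2 - 5*n)
h(231)/G(267, c(1, 0)) = (35/2 - 5*231)/(-84) = (35/2 - 1155)*(-1/84) = -2275/2*(-1/84) = 325/24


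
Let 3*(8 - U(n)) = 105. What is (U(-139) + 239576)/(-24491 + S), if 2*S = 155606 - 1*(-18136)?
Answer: 239549/62380 ≈ 3.8402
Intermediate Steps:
U(n) = -27 (U(n) = 8 - ⅓*105 = 8 - 35 = -27)
S = 86871 (S = (155606 - 1*(-18136))/2 = (155606 + 18136)/2 = (½)*173742 = 86871)
(U(-139) + 239576)/(-24491 + S) = (-27 + 239576)/(-24491 + 86871) = 239549/62380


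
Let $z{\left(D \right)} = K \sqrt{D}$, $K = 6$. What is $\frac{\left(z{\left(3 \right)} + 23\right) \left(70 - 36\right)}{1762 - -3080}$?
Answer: $\frac{391}{2421} + \frac{34 \sqrt{3}}{807} \approx 0.23448$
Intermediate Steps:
$z{\left(D \right)} = 6 \sqrt{D}$
$\frac{\left(z{\left(3 \right)} + 23\right) \left(70 - 36\right)}{1762 - -3080} = \frac{\left(6 \sqrt{3} + 23\right) \left(70 - 36\right)}{1762 - -3080} = \frac{\left(23 + 6 \sqrt{3}\right) 34}{1762 + 3080} = \frac{782 + 204 \sqrt{3}}{4842} = \left(782 + 204 \sqrt{3}\right) \frac{1}{4842} = \frac{391}{2421} + \frac{34 \sqrt{3}}{807}$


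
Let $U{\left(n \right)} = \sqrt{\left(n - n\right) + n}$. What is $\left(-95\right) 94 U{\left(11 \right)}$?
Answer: $- 8930 \sqrt{11} \approx -29617.0$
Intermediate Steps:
$U{\left(n \right)} = \sqrt{n}$ ($U{\left(n \right)} = \sqrt{0 + n} = \sqrt{n}$)
$\left(-95\right) 94 U{\left(11 \right)} = \left(-95\right) 94 \sqrt{11} = - 8930 \sqrt{11}$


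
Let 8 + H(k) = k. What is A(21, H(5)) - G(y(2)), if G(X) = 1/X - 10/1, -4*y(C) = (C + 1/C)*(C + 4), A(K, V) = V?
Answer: 109/15 ≈ 7.2667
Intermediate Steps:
H(k) = -8 + k
y(C) = -(4 + C)*(C + 1/C)/4 (y(C) = -(C + 1/C)*(C + 4)/4 = -(C + 1/C)*(4 + C)/4 = -(4 + C)*(C + 1/C)/4)
G(X) = -10 + 1/X (G(X) = 1/X - 10*1 = 1/X - 10 = -10 + 1/X)
A(21, H(5)) - G(y(2)) = (-8 + 5) - (-10 + 1/(-¼ - 1*2 - 1/2 - ¼*2²)) = -3 - (-10 + 1/(-¼ - 2 - 1*½ - ¼*4)) = -3 - (-10 + 1/(-¼ - 2 - ½ - 1)) = -3 - (-10 + 1/(-15/4)) = -3 - (-10 - 4/15) = -3 - 1*(-154/15) = -3 + 154/15 = 109/15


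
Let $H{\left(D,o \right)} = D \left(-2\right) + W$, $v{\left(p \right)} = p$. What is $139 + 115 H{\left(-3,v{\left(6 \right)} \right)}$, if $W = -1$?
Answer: $714$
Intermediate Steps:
$H{\left(D,o \right)} = -1 - 2 D$ ($H{\left(D,o \right)} = D \left(-2\right) - 1 = - 2 D - 1 = -1 - 2 D$)
$139 + 115 H{\left(-3,v{\left(6 \right)} \right)} = 139 + 115 \left(-1 - -6\right) = 139 + 115 \left(-1 + 6\right) = 139 + 115 \cdot 5 = 139 + 575 = 714$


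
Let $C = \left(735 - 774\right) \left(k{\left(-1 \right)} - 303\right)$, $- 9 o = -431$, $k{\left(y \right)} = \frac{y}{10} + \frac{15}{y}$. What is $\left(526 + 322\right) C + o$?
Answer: $\frac{473411299}{45} \approx 1.052 \cdot 10^{7}$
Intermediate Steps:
$k{\left(y \right)} = \frac{15}{y} + \frac{y}{10}$ ($k{\left(y \right)} = y \frac{1}{10} + \frac{15}{y} = \frac{y}{10} + \frac{15}{y} = \frac{15}{y} + \frac{y}{10}$)
$o = \frac{431}{9}$ ($o = \left(- \frac{1}{9}\right) \left(-431\right) = \frac{431}{9} \approx 47.889$)
$C = \frac{124059}{10}$ ($C = \left(735 - 774\right) \left(\left(\frac{15}{-1} + \frac{1}{10} \left(-1\right)\right) - 303\right) = - 39 \left(\left(15 \left(-1\right) - \frac{1}{10}\right) - 303\right) = - 39 \left(\left(-15 - \frac{1}{10}\right) - 303\right) = - 39 \left(- \frac{151}{10} - 303\right) = \left(-39\right) \left(- \frac{3181}{10}\right) = \frac{124059}{10} \approx 12406.0$)
$\left(526 + 322\right) C + o = \left(526 + 322\right) \frac{124059}{10} + \frac{431}{9} = 848 \cdot \frac{124059}{10} + \frac{431}{9} = \frac{52601016}{5} + \frac{431}{9} = \frac{473411299}{45}$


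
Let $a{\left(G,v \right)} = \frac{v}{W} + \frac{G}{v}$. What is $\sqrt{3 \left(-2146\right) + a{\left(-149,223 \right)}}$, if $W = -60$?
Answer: $\frac{i \sqrt{288336019605}}{6690} \approx 80.264 i$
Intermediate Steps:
$a{\left(G,v \right)} = - \frac{v}{60} + \frac{G}{v}$ ($a{\left(G,v \right)} = \frac{v}{-60} + \frac{G}{v} = v \left(- \frac{1}{60}\right) + \frac{G}{v} = - \frac{v}{60} + \frac{G}{v}$)
$\sqrt{3 \left(-2146\right) + a{\left(-149,223 \right)}} = \sqrt{3 \left(-2146\right) - \left(\frac{223}{60} + \frac{149}{223}\right)} = \sqrt{-6438 - \frac{58669}{13380}} = \sqrt{- \frac{86199109}{13380}} = \frac{i \sqrt{288336019605}}{6690}$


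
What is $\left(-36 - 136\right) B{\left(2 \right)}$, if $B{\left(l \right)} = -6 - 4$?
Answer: $1720$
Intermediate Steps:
$B{\left(l \right)} = -10$ ($B{\left(l \right)} = -6 - 4 = -10$)
$\left(-36 - 136\right) B{\left(2 \right)} = \left(-36 - 136\right) \left(-10\right) = \left(-172\right) \left(-10\right) = 1720$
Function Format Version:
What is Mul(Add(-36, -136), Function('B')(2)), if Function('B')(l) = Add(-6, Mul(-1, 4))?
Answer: 1720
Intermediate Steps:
Function('B')(l) = -10 (Function('B')(l) = Add(-6, -4) = -10)
Mul(Add(-36, -136), Function('B')(2)) = Mul(Add(-36, -136), -10) = Mul(-172, -10) = 1720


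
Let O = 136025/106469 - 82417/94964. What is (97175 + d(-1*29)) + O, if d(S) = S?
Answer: 982220353303463/10110722116 ≈ 97146.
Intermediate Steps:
O = 4142622527/10110722116 (O = 136025*(1/106469) - 82417*1/94964 = 136025/106469 - 82417/94964 = 4142622527/10110722116 ≈ 0.40973)
(97175 + d(-1*29)) + O = (97175 - 1*29) + 4142622527/10110722116 = (97175 - 29) + 4142622527/10110722116 = 97146 + 4142622527/10110722116 = 982220353303463/10110722116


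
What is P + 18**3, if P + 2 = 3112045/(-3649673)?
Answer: 21274481545/3649673 ≈ 5829.1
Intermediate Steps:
P = -10411391/3649673 (P = -2 + 3112045/(-3649673) = -2 + 3112045*(-1/3649673) = -2 - 3112045/3649673 = -10411391/3649673 ≈ -2.8527)
P + 18**3 = -10411391/3649673 + 18**3 = -10411391/3649673 + 5832 = 21274481545/3649673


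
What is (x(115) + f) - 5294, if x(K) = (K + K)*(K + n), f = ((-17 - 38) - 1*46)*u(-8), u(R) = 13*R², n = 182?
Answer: -21016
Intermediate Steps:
f = -84032 (f = ((-17 - 38) - 1*46)*(13*(-8)²) = (-55 - 46)*(13*64) = -101*832 = -84032)
x(K) = 2*K*(182 + K) (x(K) = (K + K)*(K + 182) = (2*K)*(182 + K) = 2*K*(182 + K))
(x(115) + f) - 5294 = (2*115*(182 + 115) - 84032) - 5294 = (2*115*297 - 84032) - 5294 = (68310 - 84032) - 5294 = -15722 - 5294 = -21016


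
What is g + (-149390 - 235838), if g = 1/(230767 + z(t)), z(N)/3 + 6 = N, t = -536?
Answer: -88271529147/229141 ≈ -3.8523e+5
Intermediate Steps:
z(N) = -18 + 3*N
g = 1/229141 (g = 1/(230767 + (-18 + 3*(-536))) = 1/(230767 + (-18 - 1608)) = 1/(230767 - 1626) = 1/229141 ≈ 4.3641e-6)
g + (-149390 - 235838) = 1/229141 + (-149390 - 235838) = 1/229141 - 385228 = -88271529147/229141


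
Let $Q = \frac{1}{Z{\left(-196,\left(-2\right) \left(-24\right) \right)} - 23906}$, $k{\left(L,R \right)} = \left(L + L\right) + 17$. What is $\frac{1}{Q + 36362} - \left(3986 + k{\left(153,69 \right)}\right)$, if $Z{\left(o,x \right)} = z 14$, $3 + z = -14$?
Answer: $- \frac{3782975039099}{877924127} \approx -4309.0$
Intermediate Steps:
$z = -17$ ($z = -3 - 14 = -17$)
$Z{\left(o,x \right)} = -238$ ($Z{\left(o,x \right)} = \left(-17\right) 14 = -238$)
$k{\left(L,R \right)} = 17 + 2 L$ ($k{\left(L,R \right)} = 2 L + 17 = 17 + 2 L$)
$Q = - \frac{1}{24144}$ ($Q = \frac{1}{-238 - 23906} = \frac{1}{-24144} = - \frac{1}{24144} \approx -4.1418 \cdot 10^{-5}$)
$\frac{1}{Q + 36362} - \left(3986 + k{\left(153,69 \right)}\right) = \frac{1}{- \frac{1}{24144} + 36362} - \left(3986 + \left(17 + 2 \cdot 153\right)\right) = \frac{1}{\frac{877924127}{24144}} - \left(3986 + \left(17 + 306\right)\right) = \frac{24144}{877924127} - \left(3986 + 323\right) = \frac{24144}{877924127} - 4309 = - \frac{3782975039099}{877924127}$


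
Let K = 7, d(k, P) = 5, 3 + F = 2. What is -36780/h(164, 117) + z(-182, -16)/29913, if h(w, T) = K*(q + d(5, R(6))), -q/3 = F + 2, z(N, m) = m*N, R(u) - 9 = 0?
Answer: -42313822/16107 ≈ -2627.0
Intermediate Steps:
F = -1 (F = -3 + 2 = -1)
R(u) = 9 (R(u) = 9 + 0 = 9)
z(N, m) = N*m
q = -3 (q = -3*(-1 + 2) = -3*1 = -3)
h(w, T) = 14 (h(w, T) = 7*(-3 + 5) = 7*2 = 14)
-36780/h(164, 117) + z(-182, -16)/29913 = -36780/14 - 182*(-16)/29913 = -36780*1/14 + 2912*(1/29913) = -18390/7 + 224/2301 = -42313822/16107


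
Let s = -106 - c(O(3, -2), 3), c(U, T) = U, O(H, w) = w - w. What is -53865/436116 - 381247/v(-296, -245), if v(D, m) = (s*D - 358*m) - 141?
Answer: -57558296359/17291272540 ≈ -3.3287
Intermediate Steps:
O(H, w) = 0
s = -106 (s = -106 - 1*0 = -106 + 0 = -106)
v(D, m) = -141 - 358*m - 106*D (v(D, m) = (-106*D - 358*m) - 141 = (-358*m - 106*D) - 141 = -141 - 358*m - 106*D)
-53865/436116 - 381247/v(-296, -245) = -53865/436116 - 381247/(-141 - 358*(-245) - 106*(-296)) = -53865*1/436116 - 381247/(-141 + 87710 + 31376) = -17955/145372 - 381247/118945 = -57558296359/17291272540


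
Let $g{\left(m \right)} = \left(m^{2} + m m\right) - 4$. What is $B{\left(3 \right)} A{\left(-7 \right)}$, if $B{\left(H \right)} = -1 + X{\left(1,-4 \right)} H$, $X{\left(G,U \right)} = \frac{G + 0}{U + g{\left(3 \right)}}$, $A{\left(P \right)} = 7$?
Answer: $- \frac{49}{10} \approx -4.9$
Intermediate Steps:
$g{\left(m \right)} = -4 + 2 m^{2}$ ($g{\left(m \right)} = \left(m^{2} + m^{2}\right) - 4 = 2 m^{2} - 4 = -4 + 2 m^{2}$)
$X{\left(G,U \right)} = \frac{G}{14 + U}$ ($X{\left(G,U \right)} = \frac{G + 0}{U - \left(4 - 2 \cdot 3^{2}\right)} = \frac{G}{U + \left(-4 + 2 \cdot 9\right)} = \frac{G}{U + \left(-4 + 18\right)} = \frac{G}{U + 14} = \frac{G}{14 + U}$)
$B{\left(H \right)} = -1 + \frac{H}{10}$ ($B{\left(H \right)} = -1 + 1 \frac{1}{14 - 4} H = -1 + 1 \cdot \frac{1}{10} H = -1 + \frac{H}{10}$)
$B{\left(3 \right)} A{\left(-7 \right)} = \left(-1 + \frac{1}{10} \cdot 3\right) 7 = \left(-1 + \frac{3}{10}\right) 7 = \left(- \frac{7}{10}\right) 7 = - \frac{49}{10}$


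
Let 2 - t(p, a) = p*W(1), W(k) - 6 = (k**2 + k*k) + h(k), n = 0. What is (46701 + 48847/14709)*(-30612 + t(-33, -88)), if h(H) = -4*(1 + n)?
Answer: -20937589183168/14709 ≈ -1.4235e+9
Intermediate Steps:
h(H) = -4 (h(H) = -4*(1 + 0) = -4*1 = -4)
W(k) = 2 + 2*k**2 (W(k) = 6 + ((k**2 + k*k) - 4) = 6 + ((k**2 + k**2) - 4) = 6 + (2*k**2 - 4) = 6 + (-4 + 2*k**2) = 2 + 2*k**2)
t(p, a) = 2 - 4*p (t(p, a) = 2 - p*(2 + 2*1**2) = 2 - p*(2 + 2*1) = 2 - p*(2 + 2) = 2 - p*4 = 2 - 4*p)
(46701 + 48847/14709)*(-30612 + t(-33, -88)) = (46701 + 48847/14709)*(-30612 + (2 - 4*(-33))) = (46701 + 48847*(1/14709))*(-30612 + (2 + 132)) = (46701 + 48847/14709)*(-30612 + 134) = (686973856/14709)*(-30478) = -20937589183168/14709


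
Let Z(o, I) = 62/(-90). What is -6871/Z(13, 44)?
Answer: 309195/31 ≈ 9974.0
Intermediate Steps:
Z(o, I) = -31/45 (Z(o, I) = 62*(-1/90) = -31/45)
-6871/Z(13, 44) = -6871/(-31/45) = -6871*(-45/31) = 309195/31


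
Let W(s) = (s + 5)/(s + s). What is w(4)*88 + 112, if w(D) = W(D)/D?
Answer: 547/4 ≈ 136.75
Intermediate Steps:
W(s) = (5 + s)/(2*s) (W(s) = (5 + s)/((2*s)) = (5 + s)*(1/(2*s)) = (5 + s)/(2*s))
w(D) = (5 + D)/(2*D**2) (w(D) = ((5 + D)/(2*D))/D = (5 + D)/(2*D**2))
w(4)*88 + 112 = ((1/2)*(5 + 4)/4**2)*88 + 112 = ((1/2)*(1/16)*9)*88 + 112 = (9/32)*88 + 112 = 99/4 + 112 = 547/4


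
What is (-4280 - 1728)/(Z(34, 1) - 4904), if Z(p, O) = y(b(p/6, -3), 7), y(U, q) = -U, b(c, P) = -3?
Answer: 6008/4901 ≈ 1.2259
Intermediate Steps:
Z(p, O) = 3 (Z(p, O) = -1*(-3) = 3)
(-4280 - 1728)/(Z(34, 1) - 4904) = (-4280 - 1728)/(3 - 4904) = -6008/(-4901) = -6008*(-1/4901) = 6008/4901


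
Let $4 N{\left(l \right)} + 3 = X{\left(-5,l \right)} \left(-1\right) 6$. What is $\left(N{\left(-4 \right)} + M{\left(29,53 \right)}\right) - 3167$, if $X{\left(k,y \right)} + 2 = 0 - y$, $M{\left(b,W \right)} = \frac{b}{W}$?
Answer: $- \frac{672083}{212} \approx -3170.2$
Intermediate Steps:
$X{\left(k,y \right)} = -2 - y$ ($X{\left(k,y \right)} = -2 + \left(0 - y\right) = -2 - y$)
$N{\left(l \right)} = \frac{9}{4} + \frac{3 l}{2}$ ($N{\left(l \right)} = - \frac{3}{4} + \frac{\left(-2 - l\right) \left(-1\right) 6}{4} = - \frac{3}{4} + \frac{\left(2 + l\right) 6}{4} = - \frac{3}{4} + \frac{12 + 6 l}{4} = - \frac{3}{4} + \left(3 + \frac{3 l}{2}\right) = \frac{9}{4} + \frac{3 l}{2}$)
$\left(N{\left(-4 \right)} + M{\left(29,53 \right)}\right) - 3167 = \left(\left(\frac{9}{4} + \frac{3}{2} \left(-4\right)\right) + \frac{29}{53}\right) - 3167 = \left(\left(\frac{9}{4} - 6\right) + 29 \cdot \frac{1}{53}\right) - 3167 = \left(- \frac{15}{4} + \frac{29}{53}\right) - 3167 = - \frac{679}{212} - 3167 = - \frac{672083}{212}$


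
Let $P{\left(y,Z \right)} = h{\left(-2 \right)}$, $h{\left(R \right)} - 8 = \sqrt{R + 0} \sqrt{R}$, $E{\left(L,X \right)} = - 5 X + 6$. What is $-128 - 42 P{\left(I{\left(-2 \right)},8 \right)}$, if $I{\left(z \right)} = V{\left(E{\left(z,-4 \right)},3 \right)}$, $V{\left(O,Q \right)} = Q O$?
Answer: $-380$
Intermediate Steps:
$E{\left(L,X \right)} = 6 - 5 X$
$V{\left(O,Q \right)} = O Q$
$I{\left(z \right)} = 78$ ($I{\left(z \right)} = \left(6 - -20\right) 3 = \left(6 + 20\right) 3 = 26 \cdot 3 = 78$)
$h{\left(R \right)} = 8 + R$ ($h{\left(R \right)} = 8 + \sqrt{R + 0} \sqrt{R} = 8 + \sqrt{R} \sqrt{R} = 8 + R$)
$P{\left(y,Z \right)} = 6$ ($P{\left(y,Z \right)} = 8 - 2 = 6$)
$-128 - 42 P{\left(I{\left(-2 \right)},8 \right)} = -128 - 252 = -380$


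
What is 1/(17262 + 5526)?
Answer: 1/22788 ≈ 4.3883e-5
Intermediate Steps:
1/(17262 + 5526) = 1/22788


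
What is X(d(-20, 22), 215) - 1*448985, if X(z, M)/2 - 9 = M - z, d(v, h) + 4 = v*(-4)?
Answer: -448689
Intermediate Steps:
d(v, h) = -4 - 4*v (d(v, h) = -4 + v*(-4) = -4 - 4*v)
X(z, M) = 18 - 2*z + 2*M (X(z, M) = 18 + 2*(M - z) = 18 + (-2*z + 2*M) = 18 - 2*z + 2*M)
X(d(-20, 22), 215) - 1*448985 = (18 - 2*(-4 - 4*(-20)) + 2*215) - 1*448985 = (18 - 2*(-4 + 80) + 430) - 448985 = (18 - 2*76 + 430) - 448985 = (18 - 152 + 430) - 448985 = 296 - 448985 = -448689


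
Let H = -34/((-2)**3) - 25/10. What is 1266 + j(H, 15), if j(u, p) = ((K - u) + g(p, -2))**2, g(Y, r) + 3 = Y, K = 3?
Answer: 23065/16 ≈ 1441.6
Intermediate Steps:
g(Y, r) = -3 + Y
H = 7/4 (H = -34/(-8) - 25*1/10 = -34*(-1/8) - 5/2 = 17/4 - 5/2 = 7/4 ≈ 1.7500)
j(u, p) = (p - u)**2 (j(u, p) = ((3 - u) + (-3 + p))**2 = (p - u)**2)
1266 + j(H, 15) = 1266 + (15 - 1*7/4)**2 = 1266 + (15 - 7/4)**2 = 1266 + (53/4)**2 = 1266 + 2809/16 = 23065/16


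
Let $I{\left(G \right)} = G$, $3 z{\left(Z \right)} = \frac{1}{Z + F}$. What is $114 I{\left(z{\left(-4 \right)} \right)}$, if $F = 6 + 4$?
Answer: $\frac{19}{3} \approx 6.3333$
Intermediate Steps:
$F = 10$
$z{\left(Z \right)} = \frac{1}{3 \left(10 + Z\right)}$ ($z{\left(Z \right)} = \frac{1}{3 \left(Z + 10\right)} = \frac{1}{3 \left(10 + Z\right)}$)
$114 I{\left(z{\left(-4 \right)} \right)} = 114 \frac{1}{3 \left(10 - 4\right)} = 114 \frac{1}{3 \cdot 6} = 114 \cdot \frac{1}{3} \cdot \frac{1}{6} = 114 \cdot \frac{1}{18} = \frac{19}{3}$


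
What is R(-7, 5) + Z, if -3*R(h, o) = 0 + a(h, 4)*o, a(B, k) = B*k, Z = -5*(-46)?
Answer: 830/3 ≈ 276.67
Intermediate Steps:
Z = 230
R(h, o) = -4*h*o/3 (R(h, o) = -(0 + (h*4)*o)/3 = -(0 + (4*h)*o)/3 = -(0 + 4*h*o)/3 = -4*h*o/3)
R(-7, 5) + Z = -4/3*(-7)*5 + 230 = 140/3 + 230 = 830/3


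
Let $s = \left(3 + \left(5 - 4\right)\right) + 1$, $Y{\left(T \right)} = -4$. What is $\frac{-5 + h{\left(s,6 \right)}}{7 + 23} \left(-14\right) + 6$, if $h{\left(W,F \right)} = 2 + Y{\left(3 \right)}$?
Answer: $\frac{139}{15} \approx 9.2667$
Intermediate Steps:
$s = 5$ ($s = \left(3 + 1\right) + 1 = 4 + 1 = 5$)
$h{\left(W,F \right)} = -2$ ($h{\left(W,F \right)} = 2 - 4 = -2$)
$\frac{-5 + h{\left(s,6 \right)}}{7 + 23} \left(-14\right) + 6 = \frac{-5 - 2}{7 + 23} \left(-14\right) + 6 = - \frac{7}{30} \left(-14\right) + 6 = \left(-7\right) \frac{1}{30} \left(-14\right) + 6 = \left(- \frac{7}{30}\right) \left(-14\right) + 6 = \frac{49}{15} + 6 = \frac{139}{15}$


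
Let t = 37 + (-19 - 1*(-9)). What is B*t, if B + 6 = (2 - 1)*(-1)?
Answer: -189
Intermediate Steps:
t = 27 (t = 37 + (-19 + 9) = 37 - 10 = 27)
B = -7 (B = -6 + (2 - 1)*(-1) = -6 + 1*(-1) = -6 - 1 = -7)
B*t = -7*27 = -189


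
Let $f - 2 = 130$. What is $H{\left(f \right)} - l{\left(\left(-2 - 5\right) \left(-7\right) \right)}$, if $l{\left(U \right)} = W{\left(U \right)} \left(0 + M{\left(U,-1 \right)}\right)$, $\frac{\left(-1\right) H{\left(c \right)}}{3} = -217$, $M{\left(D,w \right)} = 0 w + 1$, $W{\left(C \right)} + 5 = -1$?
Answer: $657$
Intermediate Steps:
$f = 132$ ($f = 2 + 130 = 132$)
$W{\left(C \right)} = -6$ ($W{\left(C \right)} = -5 - 1 = -6$)
$M{\left(D,w \right)} = 1$ ($M{\left(D,w \right)} = 0 + 1 = 1$)
$H{\left(c \right)} = 651$ ($H{\left(c \right)} = \left(-3\right) \left(-217\right) = 651$)
$l{\left(U \right)} = -6$ ($l{\left(U \right)} = - 6 \left(0 + 1\right) = \left(-6\right) 1 = -6$)
$H{\left(f \right)} - l{\left(\left(-2 - 5\right) \left(-7\right) \right)} = 651 - -6 = 651 + 6 = 657$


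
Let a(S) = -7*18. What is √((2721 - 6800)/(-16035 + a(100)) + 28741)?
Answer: 2*√1876645137045/16161 ≈ 169.53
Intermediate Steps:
a(S) = -126
√((2721 - 6800)/(-16035 + a(100)) + 28741) = √((2721 - 6800)/(-16035 - 126) + 28741) = √(-4079/(-16161) + 28741) = √(-4079*(-1/16161) + 28741) = √(4079/16161 + 28741) = √(464487380/16161) = 2*√1876645137045/16161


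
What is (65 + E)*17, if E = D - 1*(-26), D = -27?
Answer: 1088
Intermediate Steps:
E = -1 (E = -27 - 1*(-26) = -27 + 26 = -1)
(65 + E)*17 = (65 - 1)*17 = 64*17 = 1088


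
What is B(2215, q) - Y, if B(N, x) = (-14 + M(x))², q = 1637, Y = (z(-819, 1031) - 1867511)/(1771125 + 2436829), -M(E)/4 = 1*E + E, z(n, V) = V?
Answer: 361614946274940/2103977 ≈ 1.7187e+8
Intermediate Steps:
M(E) = -8*E (M(E) = -4*(1*E + E) = -4*(E + E) = -8*E)
Y = -933240/2103977 (Y = (1031 - 1867511)/(1771125 + 2436829) = -1866480/4207954 = -1866480*1/4207954 = -933240/2103977 ≈ -0.44356)
B(N, x) = (-14 - 8*x)²
B(2215, q) - Y = 4*(7 + 4*1637)² - 1*(-933240/2103977) = 4*(7 + 6548)² + 933240/2103977 = 4*6555² + 933240/2103977 = 4*42968025 + 933240/2103977 = 171872100 + 933240/2103977 = 361614946274940/2103977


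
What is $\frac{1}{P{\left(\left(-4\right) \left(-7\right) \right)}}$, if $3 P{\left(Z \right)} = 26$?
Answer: $\frac{3}{26} \approx 0.11538$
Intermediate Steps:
$P{\left(Z \right)} = \frac{26}{3}$ ($P{\left(Z \right)} = \frac{1}{3} \cdot 26 = \frac{26}{3}$)
$\frac{1}{P{\left(\left(-4\right) \left(-7\right) \right)}} = \frac{1}{\frac{26}{3}} = \frac{3}{26}$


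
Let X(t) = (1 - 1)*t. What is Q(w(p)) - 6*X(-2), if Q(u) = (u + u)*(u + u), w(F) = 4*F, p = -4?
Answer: 1024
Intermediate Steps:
X(t) = 0 (X(t) = 0*t = 0)
Q(u) = 4*u² (Q(u) = (2*u)*(2*u) = 4*u²)
Q(w(p)) - 6*X(-2) = 4*(4*(-4))² - 6*0 = 4*(-16)² + 0 = 4*256 + 0 = 1024 + 0 = 1024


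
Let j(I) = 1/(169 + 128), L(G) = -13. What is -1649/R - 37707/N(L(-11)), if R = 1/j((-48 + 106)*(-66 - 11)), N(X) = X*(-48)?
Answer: -4075985/61776 ≈ -65.980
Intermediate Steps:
j(I) = 1/297
N(X) = -48*X
R = 297 (R = 1/(1/297) = 297)
-1649/R - 37707/N(L(-11)) = -1649/297 - 37707/((-48*(-13))) = -1649*1/297 - 37707/624 = -1649/297 - 37707*1/624 = -1649/297 - 12569/208 = -4075985/61776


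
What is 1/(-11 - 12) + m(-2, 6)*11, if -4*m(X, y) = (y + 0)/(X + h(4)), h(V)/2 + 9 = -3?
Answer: 707/1196 ≈ 0.59114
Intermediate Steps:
h(V) = -24 (h(V) = -18 + 2*(-3) = -18 - 6 = -24)
m(X, y) = -y/(4*(-24 + X)) (m(X, y) = -(y + 0)/(4*(X - 24)) = -y/(4*(-24 + X)))
1/(-11 - 12) + m(-2, 6)*11 = 1/(-11 - 12) - 1*6/(-96 + 4*(-2))*11 = 1/(-23) - 1*6/(-96 - 8)*11 = -1/23 - 1*6/(-104)*11 = -1/23 - 1*6*(-1/104)*11 = -1/23 + (3/52)*11 = -1/23 + 33/52 = 707/1196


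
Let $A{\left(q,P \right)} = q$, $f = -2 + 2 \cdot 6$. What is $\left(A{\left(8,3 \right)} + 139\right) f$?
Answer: $1470$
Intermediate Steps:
$f = 10$ ($f = -2 + 12 = 10$)
$\left(A{\left(8,3 \right)} + 139\right) f = \left(8 + 139\right) 10 = 147 \cdot 10 = 1470$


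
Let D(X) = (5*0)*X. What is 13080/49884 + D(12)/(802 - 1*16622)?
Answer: 1090/4157 ≈ 0.26221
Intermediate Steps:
D(X) = 0 (D(X) = 0*X = 0)
13080/49884 + D(12)/(802 - 1*16622) = 13080/49884 + 0/(802 - 1*16622) = 13080*(1/49884) + 0/(802 - 16622) = 1090/4157 + 0/(-15820) = 1090/4157 + 0*(-1/15820) = 1090/4157 + 0 = 1090/4157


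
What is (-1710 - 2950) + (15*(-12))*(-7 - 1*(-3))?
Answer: -3940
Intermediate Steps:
(-1710 - 2950) + (15*(-12))*(-7 - 1*(-3)) = -4660 - 180*(-7 + 3) = -4660 - 180*(-4) = -4660 + 720 = -3940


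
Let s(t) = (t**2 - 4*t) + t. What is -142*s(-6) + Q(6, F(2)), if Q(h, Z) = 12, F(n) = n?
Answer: -7656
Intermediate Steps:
s(t) = t**2 - 3*t
-142*s(-6) + Q(6, F(2)) = -(-852)*(-3 - 6) + 12 = -(-852)*(-9) + 12 = -142*54 + 12 = -7668 + 12 = -7656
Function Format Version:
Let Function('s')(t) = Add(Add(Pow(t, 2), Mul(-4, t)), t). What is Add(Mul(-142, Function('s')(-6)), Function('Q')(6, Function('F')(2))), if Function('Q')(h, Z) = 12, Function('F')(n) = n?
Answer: -7656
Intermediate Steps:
Function('s')(t) = Add(Pow(t, 2), Mul(-3, t))
Add(Mul(-142, Function('s')(-6)), Function('Q')(6, Function('F')(2))) = Add(Mul(-142, Mul(-6, Add(-3, -6))), 12) = Add(Mul(-142, Mul(-6, -9)), 12) = Add(Mul(-142, 54), 12) = Add(-7668, 12) = -7656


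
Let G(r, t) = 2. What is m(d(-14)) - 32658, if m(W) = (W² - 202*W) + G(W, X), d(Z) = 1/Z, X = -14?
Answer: -6397747/196 ≈ -32642.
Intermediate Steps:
d(Z) = 1/Z
m(W) = 2 + W² - 202*W (m(W) = (W² - 202*W) + 2 = 2 + W² - 202*W)
m(d(-14)) - 32658 = (2 + (1/(-14))² - 202/(-14)) - 32658 = (2 + (-1/14)² - 202*(-1/14)) - 32658 = (2 + 1/196 + 101/7) - 32658 = 3221/196 - 32658 = -6397747/196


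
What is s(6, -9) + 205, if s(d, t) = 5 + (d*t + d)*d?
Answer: -78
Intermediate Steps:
s(d, t) = 5 + d*(d + d*t) (s(d, t) = 5 + (d + d*t)*d = 5 + d*(d + d*t))
s(6, -9) + 205 = (5 + 6**2 - 9*6**2) + 205 = (5 + 36 - 9*36) + 205 = (5 + 36 - 324) + 205 = -283 + 205 = -78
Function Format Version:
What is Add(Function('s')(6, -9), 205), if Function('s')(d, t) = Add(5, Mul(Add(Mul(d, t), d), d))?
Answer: -78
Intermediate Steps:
Function('s')(d, t) = Add(5, Mul(d, Add(d, Mul(d, t)))) (Function('s')(d, t) = Add(5, Mul(Add(d, Mul(d, t)), d)) = Add(5, Mul(d, Add(d, Mul(d, t)))))
Add(Function('s')(6, -9), 205) = Add(Add(5, Pow(6, 2), Mul(-9, Pow(6, 2))), 205) = Add(Add(5, 36, Mul(-9, 36)), 205) = Add(Add(5, 36, -324), 205) = Add(-283, 205) = -78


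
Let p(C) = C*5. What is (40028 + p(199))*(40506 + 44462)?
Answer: 3485642264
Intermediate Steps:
p(C) = 5*C
(40028 + p(199))*(40506 + 44462) = (40028 + 5*199)*(40506 + 44462) = (40028 + 995)*84968 = 41023*84968 = 3485642264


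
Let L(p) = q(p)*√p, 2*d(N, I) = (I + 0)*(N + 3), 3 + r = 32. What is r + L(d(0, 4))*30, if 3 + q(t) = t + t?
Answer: 29 + 270*√6 ≈ 690.36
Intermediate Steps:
q(t) = -3 + 2*t (q(t) = -3 + (t + t) = -3 + 2*t)
r = 29 (r = -3 + 32 = 29)
d(N, I) = I*(3 + N)/2 (d(N, I) = ((I + 0)*(N + 3))/2 = (I*(3 + N))/2 = I*(3 + N)/2)
L(p) = √p*(-3 + 2*p) (L(p) = (-3 + 2*p)*√p = √p*(-3 + 2*p))
r + L(d(0, 4))*30 = 29 + (√((½)*4*(3 + 0))*(-3 + 2*((½)*4*(3 + 0))))*30 = 29 + (√((½)*4*3)*(-3 + 2*((½)*4*3)))*30 = 29 + (√6*(-3 + 2*6))*30 = 29 + (√6*(-3 + 12))*30 = 29 + (√6*9)*30 = 29 + (9*√6)*30 = 29 + 270*√6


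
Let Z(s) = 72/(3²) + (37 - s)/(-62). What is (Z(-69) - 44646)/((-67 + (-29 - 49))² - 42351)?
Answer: 1383831/661106 ≈ 2.0932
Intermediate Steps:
Z(s) = 459/62 + s/62 (Z(s) = 72/9 + (37 - s)*(-1/62) = 72*(⅑) + (-37/62 + s/62) = 8 + (-37/62 + s/62) = 459/62 + s/62)
(Z(-69) - 44646)/((-67 + (-29 - 49))² - 42351) = ((459/62 + (1/62)*(-69)) - 44646)/((-67 + (-29 - 49))² - 42351) = ((459/62 - 69/62) - 44646)/((-67 - 78)² - 42351) = (195/31 - 44646)/((-145)² - 42351) = -1383831/(31*(21025 - 42351)) = -1383831/31/(-21326) = -1383831/31*(-1/21326) = 1383831/661106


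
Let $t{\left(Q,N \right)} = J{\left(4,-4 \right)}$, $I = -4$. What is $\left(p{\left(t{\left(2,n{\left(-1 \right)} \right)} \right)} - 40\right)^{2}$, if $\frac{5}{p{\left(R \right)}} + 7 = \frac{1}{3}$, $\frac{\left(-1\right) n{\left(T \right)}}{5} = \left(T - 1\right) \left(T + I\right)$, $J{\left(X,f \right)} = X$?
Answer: $\frac{26569}{16} \approx 1660.6$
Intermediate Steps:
$n{\left(T \right)} = - 5 \left(-1 + T\right) \left(-4 + T\right)$ ($n{\left(T \right)} = - 5 \left(T - 1\right) \left(T - 4\right) = - 5 \left(-1 + T\right) \left(-4 + T\right)$)
$t{\left(Q,N \right)} = 4$
$p{\left(R \right)} = - \frac{3}{4}$ ($p{\left(R \right)} = \frac{5}{-7 + \frac{1}{3}} = \frac{5}{- \frac{20}{3}} = 5 \left(- \frac{3}{20}\right) = - \frac{3}{4}$)
$\left(p{\left(t{\left(2,n{\left(-1 \right)} \right)} \right)} - 40\right)^{2} = \left(- \frac{3}{4} - 40\right)^{2} = \left(- \frac{163}{4}\right)^{2} = \frac{26569}{16}$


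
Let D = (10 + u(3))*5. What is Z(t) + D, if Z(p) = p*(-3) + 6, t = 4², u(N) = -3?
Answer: -7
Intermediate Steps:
D = 35 (D = (10 - 3)*5 = 7*5 = 35)
t = 16
Z(p) = 6 - 3*p (Z(p) = -3*p + 6 = 6 - 3*p)
Z(t) + D = (6 - 3*16) + 35 = (6 - 48) + 35 = -42 + 35 = -7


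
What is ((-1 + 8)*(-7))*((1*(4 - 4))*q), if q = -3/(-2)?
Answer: 0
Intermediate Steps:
q = 3/2 (q = -3*(-1/2) = 3/2 ≈ 1.5000)
((-1 + 8)*(-7))*((1*(4 - 4))*q) = ((-1 + 8)*(-7))*((1*(4 - 4))*(3/2)) = (7*(-7))*((1*0)*(3/2)) = -0*3/2 = -49*0 = 0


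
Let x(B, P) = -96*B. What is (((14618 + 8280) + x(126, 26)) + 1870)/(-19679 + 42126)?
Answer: 12672/22447 ≈ 0.56453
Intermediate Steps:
(((14618 + 8280) + x(126, 26)) + 1870)/(-19679 + 42126) = (((14618 + 8280) - 96*126) + 1870)/(-19679 + 42126) = ((22898 - 12096) + 1870)/22447 = (10802 + 1870)*(1/22447) = 12672*(1/22447) = 12672/22447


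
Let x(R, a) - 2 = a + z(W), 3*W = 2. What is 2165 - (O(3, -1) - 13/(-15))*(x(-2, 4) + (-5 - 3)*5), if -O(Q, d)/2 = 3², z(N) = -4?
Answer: 22709/15 ≈ 1513.9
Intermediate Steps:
W = ⅔ (W = (⅓)*2 = ⅔ ≈ 0.66667)
O(Q, d) = -18 (O(Q, d) = -2*3² = -2*9 = -18)
x(R, a) = -2 + a (x(R, a) = 2 + (a - 4) = 2 + (-4 + a) = -2 + a)
2165 - (O(3, -1) - 13/(-15))*(x(-2, 4) + (-5 - 3)*5) = 2165 - (-18 - 13/(-15))*((-2 + 4) + (-5 - 3)*5) = 2165 - (-18 - 13*(-1)/15)*(2 - 8*5) = 2165 - (-18 - 1*(-13/15))*(2 - 40) = 2165 - (-18 + 13/15)*(-38) = 2165 - (-257)*(-38)/15 = 2165 - 1*9766/15 = 2165 - 9766/15 = 22709/15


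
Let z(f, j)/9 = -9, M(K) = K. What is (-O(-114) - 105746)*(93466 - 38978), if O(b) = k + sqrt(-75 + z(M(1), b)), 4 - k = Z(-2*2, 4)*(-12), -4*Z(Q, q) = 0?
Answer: -5762106000 - 108976*I*sqrt(39) ≈ -5.7621e+9 - 6.8056e+5*I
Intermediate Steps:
Z(Q, q) = 0 (Z(Q, q) = -1/4*0 = 0)
z(f, j) = -81 (z(f, j) = 9*(-9) = -81)
k = 4 (k = 4 - 0*(-12) = 4 - 1*0 = 4 + 0 = 4)
O(b) = 4 + 2*I*sqrt(39) (O(b) = 4 + sqrt(-75 - 81) = 4 + sqrt(-156) = 4 + 2*I*sqrt(39))
(-O(-114) - 105746)*(93466 - 38978) = (-(4 + 2*I*sqrt(39)) - 105746)*(93466 - 38978) = ((-4 - 2*I*sqrt(39)) - 105746)*54488 = (-105750 - 2*I*sqrt(39))*54488 = -5762106000 - 108976*I*sqrt(39)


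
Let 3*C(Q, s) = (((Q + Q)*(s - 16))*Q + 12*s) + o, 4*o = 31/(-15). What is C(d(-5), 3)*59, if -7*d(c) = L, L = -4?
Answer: 4682299/8820 ≈ 530.87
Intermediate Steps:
d(c) = 4/7 (d(c) = -⅐*(-4) = 4/7)
o = -31/60 (o = (31/(-15))/4 = (31*(-1/15))/4 = (¼)*(-31/15) = -31/60 ≈ -0.51667)
C(Q, s) = -31/180 + 4*s + 2*Q²*(-16 + s)/3 (C(Q, s) = ((((Q + Q)*(s - 16))*Q + 12*s) - 31/60)/3 = ((((2*Q)*(-16 + s))*Q + 12*s) - 31/60)/3 = (((2*Q*(-16 + s))*Q + 12*s) - 31/60)/3 = ((2*Q²*(-16 + s) + 12*s) - 31/60)/3 = ((12*s + 2*Q²*(-16 + s)) - 31/60)/3 = (-31/60 + 12*s + 2*Q²*(-16 + s))/3 = -31/180 + 4*s + 2*Q²*(-16 + s)/3)
C(d(-5), 3)*59 = (-31/180 + 4*3 - 32*(4/7)²/3 + (⅔)*3*(4/7)²)*59 = (-31/180 + 12 - 32/3*16/49 + (⅔)*3*(16/49))*59 = (-31/180 + 12 - 512/147 + 32/49)*59 = (79361/8820)*59 = 4682299/8820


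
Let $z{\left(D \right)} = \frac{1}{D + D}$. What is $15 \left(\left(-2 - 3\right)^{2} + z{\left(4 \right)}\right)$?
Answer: $\frac{3015}{8} \approx 376.88$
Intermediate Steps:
$z{\left(D \right)} = \frac{1}{2 D}$
$15 \left(\left(-2 - 3\right)^{2} + z{\left(4 \right)}\right) = 15 \left(\left(-2 - 3\right)^{2} + \frac{1}{2 \cdot 4}\right) = 15 \left(\left(-5\right)^{2} + \frac{1}{2} \cdot \frac{1}{4}\right) = 15 \left(25 + \frac{1}{8}\right) = 15 \cdot \frac{201}{8} = \frac{3015}{8}$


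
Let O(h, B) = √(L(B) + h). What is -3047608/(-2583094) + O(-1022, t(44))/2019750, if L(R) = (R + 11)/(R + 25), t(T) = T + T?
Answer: 1523804/1291547 + I*√13038731/228231750 ≈ 1.1798 + 1.5821e-5*I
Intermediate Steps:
t(T) = 2*T
L(R) = (11 + R)/(25 + R)
O(h, B) = √(h + (11 + B)/(25 + B)) (O(h, B) = √((11 + B)/(25 + B) + h) = √(h + (11 + B)/(25 + B)))
-3047608/(-2583094) + O(-1022, t(44))/2019750 = -3047608/(-2583094) + √((11 + 2*44 - 1022*(25 + 2*44))/(25 + 2*44))/2019750 = -3047608*(-1/2583094) + √((11 + 88 - 1022*(25 + 88))/(25 + 88))*(1/2019750) = 1523804/1291547 + √((11 + 88 - 1022*113)/113)*(1/2019750) = 1523804/1291547 + √((11 + 88 - 115486)/113)*(1/2019750) = 1523804/1291547 + √((1/113)*(-115387))*(1/2019750) = 1523804/1291547 + √(-115387/113)*(1/2019750) = 1523804/1291547 + (I*√13038731/113)*(1/2019750) = 1523804/1291547 + I*√13038731/228231750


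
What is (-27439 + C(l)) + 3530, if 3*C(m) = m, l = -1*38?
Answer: -71765/3 ≈ -23922.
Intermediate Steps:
l = -38
C(m) = m/3
(-27439 + C(l)) + 3530 = (-27439 + (⅓)*(-38)) + 3530 = (-27439 - 38/3) + 3530 = -82355/3 + 3530 = -71765/3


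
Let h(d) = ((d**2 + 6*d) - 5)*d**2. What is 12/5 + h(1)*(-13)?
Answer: -118/5 ≈ -23.600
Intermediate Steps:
h(d) = d**2*(-5 + d**2 + 6*d) (h(d) = (-5 + d**2 + 6*d)*d**2 = d**2*(-5 + d**2 + 6*d))
12/5 + h(1)*(-13) = 12/5 + (1**2*(-5 + 1**2 + 6*1))*(-13) = 12*(1/5) + (1*(-5 + 1 + 6))*(-13) = 12/5 + (1*2)*(-13) = 12/5 + 2*(-13) = 12/5 - 26 = -118/5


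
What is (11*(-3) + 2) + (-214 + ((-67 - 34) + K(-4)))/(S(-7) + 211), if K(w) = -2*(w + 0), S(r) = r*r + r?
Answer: -8150/253 ≈ -32.213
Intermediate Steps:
S(r) = r + r² (S(r) = r² + r = r + r²)
K(w) = -2*w
(11*(-3) + 2) + (-214 + ((-67 - 34) + K(-4)))/(S(-7) + 211) = (11*(-3) + 2) + (-214 + ((-67 - 34) - 2*(-4)))/(-7*(1 - 7) + 211) = (-33 + 2) + (-214 + (-101 + 8))/(-7*(-6) + 211) = -31 + (-214 - 93)/(42 + 211) = -31 - 307/253 = -8150/253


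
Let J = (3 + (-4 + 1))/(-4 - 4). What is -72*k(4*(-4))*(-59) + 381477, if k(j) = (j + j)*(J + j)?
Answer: 2556453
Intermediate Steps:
J = 0 (J = (3 - 3)/(-8) = 0*(-⅛) = 0)
k(j) = 2*j² (k(j) = (j + j)*(0 + j) = (2*j)*j = 2*j²)
-72*k(4*(-4))*(-59) + 381477 = -144*(4*(-4))²*(-59) + 381477 = -144*(-16)²*(-59) + 381477 = -144*256*(-59) + 381477 = -72*512*(-59) + 381477 = -36864*(-59) + 381477 = 2174976 + 381477 = 2556453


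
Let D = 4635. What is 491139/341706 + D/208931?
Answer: 34732656573/23797658762 ≈ 1.4595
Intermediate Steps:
491139/341706 + D/208931 = 491139/341706 + 4635/208931 = 491139*(1/341706) + 4635*(1/208931) = 163713/113902 + 4635/208931 = 34732656573/23797658762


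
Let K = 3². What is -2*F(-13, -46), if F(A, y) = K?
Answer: -18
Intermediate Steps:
K = 9
F(A, y) = 9
-2*F(-13, -46) = -2*9 = -18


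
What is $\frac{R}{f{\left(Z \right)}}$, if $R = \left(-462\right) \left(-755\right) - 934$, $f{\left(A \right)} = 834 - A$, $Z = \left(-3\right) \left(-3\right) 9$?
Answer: $\frac{347876}{753} \approx 461.99$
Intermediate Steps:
$Z = 81$ ($Z = 9 \cdot 9 = 81$)
$R = 347876$ ($R = 348810 - 934 = 347876$)
$\frac{R}{f{\left(Z \right)}} = \frac{347876}{834 - 81} = \frac{347876}{753}$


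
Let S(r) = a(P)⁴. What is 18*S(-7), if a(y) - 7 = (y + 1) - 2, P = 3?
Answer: 118098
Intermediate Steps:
a(y) = 6 + y (a(y) = 7 + ((y + 1) - 2) = 7 + ((1 + y) - 2) = 7 + (-1 + y) = 6 + y)
S(r) = 6561 (S(r) = (6 + 3)⁴ = 9⁴ = 6561)
18*S(-7) = 18*6561 = 118098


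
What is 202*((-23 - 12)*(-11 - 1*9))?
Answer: 141400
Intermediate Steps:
202*((-23 - 12)*(-11 - 1*9)) = 202*(-35*(-11 - 9)) = 202*(-35*(-20)) = 202*700 = 141400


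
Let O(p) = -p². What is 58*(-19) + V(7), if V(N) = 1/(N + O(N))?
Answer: -46285/42 ≈ -1102.0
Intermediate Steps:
V(N) = 1/(N - N²)
58*(-19) + V(7) = 58*(-19) - 1/(7*(-1 + 7)) = -1102 - 1*⅐/6 = -1102 - 1*⅐*⅙ = -1102 - 1/42 = -46285/42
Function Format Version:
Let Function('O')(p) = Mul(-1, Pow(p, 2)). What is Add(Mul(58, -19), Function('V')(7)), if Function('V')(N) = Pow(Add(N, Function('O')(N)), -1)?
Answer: Rational(-46285, 42) ≈ -1102.0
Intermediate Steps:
Function('V')(N) = Pow(Add(N, Mul(-1, Pow(N, 2))), -1)
Add(Mul(58, -19), Function('V')(7)) = Add(Mul(58, -19), Mul(-1, Pow(7, -1), Pow(Add(-1, 7), -1))) = Add(-1102, Mul(-1, Rational(1, 7), Pow(6, -1))) = Add(-1102, Mul(-1, Rational(1, 7), Rational(1, 6))) = Add(-1102, Rational(-1, 42)) = Rational(-46285, 42)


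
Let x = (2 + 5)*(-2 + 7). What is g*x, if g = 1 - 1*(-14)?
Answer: 525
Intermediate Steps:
g = 15 (g = 1 + 14 = 15)
x = 35 (x = 7*5 = 35)
g*x = 15*35 = 525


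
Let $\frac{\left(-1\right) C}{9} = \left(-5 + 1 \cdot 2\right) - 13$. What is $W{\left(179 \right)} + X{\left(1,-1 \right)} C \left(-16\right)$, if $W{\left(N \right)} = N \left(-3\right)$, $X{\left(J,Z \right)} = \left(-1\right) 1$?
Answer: $1767$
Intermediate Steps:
$X{\left(J,Z \right)} = -1$
$W{\left(N \right)} = - 3 N$
$C = 144$ ($C = - 9 \left(\left(-5 + 1 \cdot 2\right) - 13\right) = - 9 \left(\left(-5 + 2\right) - 13\right) = - 9 \left(-3 - 13\right) = \left(-9\right) \left(-16\right) = 144$)
$W{\left(179 \right)} + X{\left(1,-1 \right)} C \left(-16\right) = \left(-3\right) 179 + \left(-1\right) 144 \left(-16\right) = -537 - -2304 = -537 + 2304 = 1767$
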